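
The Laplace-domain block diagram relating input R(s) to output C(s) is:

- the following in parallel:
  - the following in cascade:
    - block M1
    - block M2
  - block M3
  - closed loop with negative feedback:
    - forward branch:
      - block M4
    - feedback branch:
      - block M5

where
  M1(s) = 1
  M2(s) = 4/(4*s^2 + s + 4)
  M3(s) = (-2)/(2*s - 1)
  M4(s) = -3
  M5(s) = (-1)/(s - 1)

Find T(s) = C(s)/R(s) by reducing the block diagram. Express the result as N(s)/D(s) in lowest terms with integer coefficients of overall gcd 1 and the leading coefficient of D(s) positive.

1. series reduction of M1, M2; result 4/(4*s^2 + s + 4)
2. close the feedback loop around M4, M5; result (3 - 3*s)/(s + 2)
3. sum the parallel branches (M1*M2), M3, [M4/(1+M4*M5)]: this yields T(s), and no further normalization is needed

Hence the answer: (-24*s^4 + 22*s^3 - 37*s^2 + 33*s - 36)/(8*s^4 + 14*s^3 + 3*s^2 + 10*s - 8)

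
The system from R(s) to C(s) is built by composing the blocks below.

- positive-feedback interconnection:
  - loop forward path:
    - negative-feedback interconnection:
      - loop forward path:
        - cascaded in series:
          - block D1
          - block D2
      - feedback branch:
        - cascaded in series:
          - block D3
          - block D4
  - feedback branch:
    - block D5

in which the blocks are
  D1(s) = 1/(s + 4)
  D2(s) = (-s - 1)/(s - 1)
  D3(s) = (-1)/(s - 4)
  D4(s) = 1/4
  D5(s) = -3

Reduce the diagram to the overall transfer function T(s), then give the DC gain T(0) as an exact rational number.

First reduce the diagram to T(s).

Step 1 - cascade D1, D2 gives (-s - 1)/(s^2 + 3*s - 4)
Step 2 - reduce the series chain D3, D4 gives (-1)/(4*s - 16)
Step 3 - feedback reduction of (D1*D2), (D3*D4) gives (-4*s^2 + 12*s + 16)/(4*s^3 - 4*s^2 - 63*s + 65)
Step 4 - close the feedback loop around [(D1*D2)/(1+(D1*D2)*(D3*D4))], D5 gives (-4*s^2 + 12*s + 16)/(4*s^3 - 16*s^2 - 27*s + 113)
The step-4 result is T(s). Setting s = 0: T(0) = 16/113.

Answer: 16/113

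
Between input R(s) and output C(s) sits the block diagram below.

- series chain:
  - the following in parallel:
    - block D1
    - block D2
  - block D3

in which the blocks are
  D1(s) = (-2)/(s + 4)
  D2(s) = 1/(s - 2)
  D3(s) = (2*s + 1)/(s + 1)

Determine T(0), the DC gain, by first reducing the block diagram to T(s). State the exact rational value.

(1) sum the parallel branches D1, D2 -> (8 - s)/(s^2 + 2*s - 8)
(2) reduce the series chain (D1+D2), D3 -> (-2*s^2 + 15*s + 8)/(s^3 + 3*s^2 - 6*s - 8)
DC gain: substitute s = 0 into T(s) from step 2: T(0) = 8/(-8) = -1.

Hence the answer: -1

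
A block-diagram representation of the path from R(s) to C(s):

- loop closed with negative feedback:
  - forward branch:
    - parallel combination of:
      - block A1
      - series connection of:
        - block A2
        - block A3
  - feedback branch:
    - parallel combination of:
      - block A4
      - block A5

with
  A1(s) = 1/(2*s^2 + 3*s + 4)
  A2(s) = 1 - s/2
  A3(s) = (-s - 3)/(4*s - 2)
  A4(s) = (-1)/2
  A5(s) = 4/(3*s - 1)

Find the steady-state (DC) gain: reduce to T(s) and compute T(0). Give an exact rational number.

Step 1: multiply A2, A3 (series), giving (s^2 + s - 6)/(8*s - 4)
Step 2: parallel reduction of A1, (A2*A3), giving (2*s^4 + 5*s^3 - 5*s^2 - 6*s - 28)/(16*s^3 + 16*s^2 + 20*s - 16)
Step 3: add A4, A5 (parallel), giving (9 - 3*s)/(6*s - 2)
Step 4: collapse the loop ((A1+(A2*A3)) forward, (A4+A5) return), giving (-12*s^5 - 26*s^4 + 40*s^3 + 26*s^2 + 156*s - 56)/(6*s^5 - 99*s^4 - 124*s^3 - 61*s^2 + 106*s + 220)
That last expression is T(s); at s = 0 only the constant terms survive, so T(0) = -56/220 = -14/55.

Hence the answer: -14/55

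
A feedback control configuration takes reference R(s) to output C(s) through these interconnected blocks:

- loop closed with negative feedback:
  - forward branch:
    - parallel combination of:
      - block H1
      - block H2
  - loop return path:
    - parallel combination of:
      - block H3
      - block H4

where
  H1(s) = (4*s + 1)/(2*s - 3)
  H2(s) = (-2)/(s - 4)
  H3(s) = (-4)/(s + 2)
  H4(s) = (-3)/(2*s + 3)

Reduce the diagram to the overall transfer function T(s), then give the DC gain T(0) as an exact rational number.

The answer is 1/3.

Reasoning:
Step 1. combine H1, H2 in parallel, giving (4*s^2 - 19*s + 2)/(2*s^2 - 11*s + 12)
Step 2. add H3, H4 (parallel), giving (-11*s - 18)/(2*s^2 + 7*s + 6)
Step 3. collapse the loop ((H1+H2) forward, (H3+H4) return), giving (8*s^4 - 10*s^3 - 105*s^2 - 100*s + 12)/(4*s^4 - 52*s^3 + 96*s^2 + 338*s + 36)
That last expression is T(s); at s = 0 only the constant terms survive, so T(0) = 12/36 = 1/3.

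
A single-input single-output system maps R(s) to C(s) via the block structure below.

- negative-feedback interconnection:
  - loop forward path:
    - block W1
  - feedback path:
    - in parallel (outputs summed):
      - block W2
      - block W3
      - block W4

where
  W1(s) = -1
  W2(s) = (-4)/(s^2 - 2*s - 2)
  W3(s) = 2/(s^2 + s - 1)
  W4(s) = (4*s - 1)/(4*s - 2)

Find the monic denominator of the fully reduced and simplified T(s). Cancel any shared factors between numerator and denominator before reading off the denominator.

1. reduce the parallel group W2, W3, W4 -> (4*s^5 - 5*s^4 - 27*s^3 - 23*s^2 + 24*s - 2)/(4*s^5 - 6*s^4 - 18*s^3 + 10*s^2 + 8*s - 4)
2. apply the feedback formula to W1, (W2+W3+W4) -> (4*s^5 - 6*s^4 - 18*s^3 + 10*s^2 + 8*s - 4)/(s^4 - 9*s^3 - 33*s^2 + 16*s + 2)
No further cancellation is possible in the step-2 result, so that is T(s). Its denominator is already monic.

Final answer: s^4 - 9*s^3 - 33*s^2 + 16*s + 2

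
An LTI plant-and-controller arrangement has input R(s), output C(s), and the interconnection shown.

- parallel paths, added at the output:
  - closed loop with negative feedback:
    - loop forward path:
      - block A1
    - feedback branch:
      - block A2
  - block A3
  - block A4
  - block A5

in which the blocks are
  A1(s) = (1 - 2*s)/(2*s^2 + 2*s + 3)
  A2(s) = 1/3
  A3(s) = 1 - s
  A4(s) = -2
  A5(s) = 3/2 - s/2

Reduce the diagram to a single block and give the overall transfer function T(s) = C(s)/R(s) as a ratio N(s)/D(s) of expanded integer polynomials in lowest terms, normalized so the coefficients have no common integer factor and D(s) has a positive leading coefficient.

Step 1 - reduce the feedback loop with forward A1 and return A2; result (3 - 6*s)/(6*s^2 + 4*s + 10)
Step 2 - sum the parallel branches [A1/(1+A1*A2)], A3, A4, A5, which is the overall transfer function T(s) = C(s)/R(s) in lowest terms

Therefore the answer is (-9*s^3 - 3*s^2 - 19*s + 8)/(6*s^2 + 4*s + 10).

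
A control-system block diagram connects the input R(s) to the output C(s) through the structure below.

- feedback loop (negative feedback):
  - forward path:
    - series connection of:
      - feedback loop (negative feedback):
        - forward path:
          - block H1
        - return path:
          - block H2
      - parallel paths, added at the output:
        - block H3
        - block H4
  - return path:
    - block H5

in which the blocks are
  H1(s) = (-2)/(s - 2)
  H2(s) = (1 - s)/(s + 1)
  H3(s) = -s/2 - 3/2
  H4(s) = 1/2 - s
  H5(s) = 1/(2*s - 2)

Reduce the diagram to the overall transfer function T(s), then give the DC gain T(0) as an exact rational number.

Step 1 - reduce the feedback loop with forward H1 and return H2 -> (-2*s - 2)/(s^2 + s - 4)
Step 2 - add H3, H4 (parallel) -> -3*s/2 - 1
Step 3 - combine [H1/(1+H1*H2)], (H3+H4) in series -> (3*s^2 + 5*s + 2)/(s^2 + s - 4)
Step 4 - apply the feedback formula to ([H1/(1+H1*H2)]*(H3+H4)), H5 -> (6*s^3 + 4*s^2 - 6*s - 4)/(2*s^3 + 3*s^2 - 5*s + 10)
Step 4 gives the overall T(s). Then T(0) = -4/10 = -2/5.

Therefore the answer is -2/5.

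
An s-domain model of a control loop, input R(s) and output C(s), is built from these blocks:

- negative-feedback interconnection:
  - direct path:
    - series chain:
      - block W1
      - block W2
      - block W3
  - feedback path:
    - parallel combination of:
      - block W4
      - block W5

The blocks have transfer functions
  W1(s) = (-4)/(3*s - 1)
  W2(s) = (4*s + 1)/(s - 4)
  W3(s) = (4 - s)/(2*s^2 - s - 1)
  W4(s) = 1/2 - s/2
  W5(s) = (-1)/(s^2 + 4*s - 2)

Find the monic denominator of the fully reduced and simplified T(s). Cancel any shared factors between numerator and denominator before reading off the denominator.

The answer is s^5 + 11*s^4/6 - 10*s^3 + 15*s^2/2 - 2*s - 5/3.

Reasoning:
1. combine W1, W2, W3 in series: (16*s + 4)/(6*s^3 - 5*s^2 - 2*s + 1)
2. sum the parallel branches W4, W5: (-s^3 - 3*s^2 + 6*s - 4)/(2*s^2 + 8*s - 4)
3. close the feedback loop around (W1*W2*W3), (W4+W5): (16*s^3 + 68*s^2 - 16*s - 8)/(6*s^5 + 11*s^4 - 60*s^3 + 45*s^2 - 12*s - 10)
T(s) is the step-3 result (common factors already cancelled). Leading coefficient of the denominator: 6. Divide through by 6 for the monic polynomial.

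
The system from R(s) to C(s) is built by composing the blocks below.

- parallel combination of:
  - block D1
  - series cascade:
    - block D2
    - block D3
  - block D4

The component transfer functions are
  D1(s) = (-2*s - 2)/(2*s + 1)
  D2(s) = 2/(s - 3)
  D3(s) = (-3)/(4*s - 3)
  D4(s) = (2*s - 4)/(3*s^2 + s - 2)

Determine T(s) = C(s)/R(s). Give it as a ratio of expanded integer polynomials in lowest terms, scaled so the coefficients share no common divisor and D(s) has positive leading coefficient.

First reduce the diagram to T(s).

(1) cascade D2, D3 -> (-6)/(4*s^2 - 15*s + 9)
(2) sum the parallel branches D1, (D2*D3), D4 - this is the overall T(s), already in the required normalized form

Answer: (-24*s^5 + 74*s^4 - 46*s^3 - 6*s^2 - 18*s + 12)/(24*s^5 - 70*s^4 - 33*s^3 + 82*s^2 + 3*s - 18)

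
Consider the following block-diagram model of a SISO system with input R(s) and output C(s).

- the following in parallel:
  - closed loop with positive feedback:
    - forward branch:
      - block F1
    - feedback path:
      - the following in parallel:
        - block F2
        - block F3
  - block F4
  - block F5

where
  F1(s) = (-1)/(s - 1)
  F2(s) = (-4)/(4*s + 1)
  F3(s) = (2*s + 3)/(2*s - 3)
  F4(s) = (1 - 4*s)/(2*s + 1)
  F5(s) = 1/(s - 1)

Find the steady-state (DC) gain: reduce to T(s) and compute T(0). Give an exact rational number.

Step 1. sum the parallel branches F2, F3 gives (8*s^2 + 6*s + 15)/(8*s^2 - 10*s - 3)
Step 2. feedback reduction of F1, (F2+F3) gives (-8*s^2 + 10*s + 3)/(8*s^3 - 10*s^2 + 13*s + 18)
Step 3. combine [F1/(1-F1*(F2+F3))], F4, F5 in parallel gives (-32*s^5 + 80*s^4 - 94*s^3 + 23*s^2 + 113*s - 3)/(16*s^5 - 28*s^4 + 28*s^3 + 33*s^2 - 31*s - 18)
That last expression is T(s); at s = 0 only the constant terms survive, so T(0) = -3/(-18) = 1/6.

Answer: 1/6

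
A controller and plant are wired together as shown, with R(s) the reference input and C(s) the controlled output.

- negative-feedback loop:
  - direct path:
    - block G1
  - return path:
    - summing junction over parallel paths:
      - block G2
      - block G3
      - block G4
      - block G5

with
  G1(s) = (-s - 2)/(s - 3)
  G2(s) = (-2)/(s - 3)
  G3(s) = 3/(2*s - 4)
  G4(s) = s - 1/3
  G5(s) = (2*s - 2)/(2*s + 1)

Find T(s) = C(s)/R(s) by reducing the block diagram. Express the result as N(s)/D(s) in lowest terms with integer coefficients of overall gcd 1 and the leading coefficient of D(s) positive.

[1] sum the parallel branches G2, G3, G4, G5 -> (12*s^4 - 46*s^3 - 18*s^2 + 145*s - 87)/(12*s^3 - 54*s^2 + 42*s + 36)
[2] close the feedback loop around G1, (G2+G3+G4+G5), which is the overall transfer function T(s) = C(s)/R(s) in lowest terms

Answer: (12*s^4 - 30*s^3 - 66*s^2 + 120*s + 72)/(12*s^5 - 34*s^4 - 20*s^3 - 95*s^2 + 293*s - 66)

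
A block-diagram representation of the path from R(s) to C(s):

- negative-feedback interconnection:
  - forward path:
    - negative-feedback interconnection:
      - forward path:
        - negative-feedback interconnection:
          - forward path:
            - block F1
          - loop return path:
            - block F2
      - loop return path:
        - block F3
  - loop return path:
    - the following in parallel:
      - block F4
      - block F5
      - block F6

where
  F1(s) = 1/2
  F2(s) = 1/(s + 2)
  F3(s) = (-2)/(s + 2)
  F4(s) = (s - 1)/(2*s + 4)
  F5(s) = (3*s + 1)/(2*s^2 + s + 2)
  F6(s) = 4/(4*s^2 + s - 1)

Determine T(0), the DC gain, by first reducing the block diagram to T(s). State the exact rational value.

The answer is -4/9.

Reasoning:
Step 1: feedback reduction of F1, F2, giving (s + 2)/(2*s + 5)
Step 2: apply the feedback formula to [F1/(1+F1*F2)], F3, giving (s + 2)/(2*s + 3)
Step 3: add F4, F5, F6 (parallel), giving (8*s^5 + 22*s^4 + 79*s^3 + 58*s^2 + 19*s + 30)/(16*s^5 + 44*s^4 + 38*s^3 + 30*s^2 - 8)
Step 4: apply the feedback formula to [[F1/(1+F1*F2)]/(1+[F1/(1+F1*F2)]*F3)], (F4+F5+F6), giving (16*s^5 + 44*s^4 + 38*s^3 + 30*s^2 - 8)/(40*s^5 + 94*s^4 + 143*s^3 + 104*s^2 + 17*s + 18)
Step 4 gives the overall T(s). Then T(0) = -8/18 = -4/9.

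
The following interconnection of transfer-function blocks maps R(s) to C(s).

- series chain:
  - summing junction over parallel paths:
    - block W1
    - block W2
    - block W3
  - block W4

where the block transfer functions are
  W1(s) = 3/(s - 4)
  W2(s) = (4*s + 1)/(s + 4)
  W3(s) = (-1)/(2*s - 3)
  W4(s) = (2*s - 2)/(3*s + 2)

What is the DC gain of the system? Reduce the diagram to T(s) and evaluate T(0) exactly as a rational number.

Step 1 - combine W1, W2, W3 in parallel -> (8*s^3 - 37*s^2 + 52*s - 8)/(2*s^3 - 3*s^2 - 32*s + 48)
Step 2 - cascade (W1+W2+W3), W4 -> (16*s^4 - 90*s^3 + 178*s^2 - 120*s + 16)/(6*s^4 - 5*s^3 - 102*s^2 + 80*s + 96)
Step 2 gives the overall T(s). Then T(0) = 16/96 = 1/6.

Answer: 1/6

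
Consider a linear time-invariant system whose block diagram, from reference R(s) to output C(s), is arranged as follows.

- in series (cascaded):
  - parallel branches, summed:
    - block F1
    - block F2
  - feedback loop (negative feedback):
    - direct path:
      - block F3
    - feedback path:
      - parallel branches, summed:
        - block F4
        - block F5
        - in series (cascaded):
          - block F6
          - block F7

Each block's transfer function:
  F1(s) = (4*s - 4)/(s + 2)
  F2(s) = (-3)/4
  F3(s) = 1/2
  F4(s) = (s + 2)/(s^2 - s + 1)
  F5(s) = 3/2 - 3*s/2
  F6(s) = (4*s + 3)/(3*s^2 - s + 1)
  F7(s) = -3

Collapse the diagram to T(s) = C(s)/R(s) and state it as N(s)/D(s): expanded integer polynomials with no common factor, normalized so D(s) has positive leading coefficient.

(1) reduce the parallel group F1, F2 = (13*s - 22)/(4*s + 8)
(2) cascade F6, F7 = (-12*s - 9)/(3*s^2 - s + 1)
(3) parallel reduction of F4, F5, (F6*F7) = (-9*s^5 + 21*s^4 - 45*s^3 + 37*s^2 - 17*s - 11)/(6*s^4 - 8*s^3 + 10*s^2 - 4*s + 2)
(4) reduce the feedback loop with forward F3 and return (F4+F5+(F6*F7)) = (-6*s^4 + 8*s^3 - 10*s^2 + 4*s - 2)/(9*s^5 - 33*s^4 + 61*s^3 - 57*s^2 + 25*s + 7)
(5) series reduction of (F1+F2), [F3/(1+F3*(F4+F5+(F6*F7)))], which is the overall transfer function T(s) = C(s)/R(s) in lowest terms

Final answer: (-39*s^5 + 118*s^4 - 153*s^3 + 136*s^2 - 57*s + 22)/(18*s^6 - 30*s^5 - 10*s^4 + 130*s^3 - 178*s^2 + 114*s + 28)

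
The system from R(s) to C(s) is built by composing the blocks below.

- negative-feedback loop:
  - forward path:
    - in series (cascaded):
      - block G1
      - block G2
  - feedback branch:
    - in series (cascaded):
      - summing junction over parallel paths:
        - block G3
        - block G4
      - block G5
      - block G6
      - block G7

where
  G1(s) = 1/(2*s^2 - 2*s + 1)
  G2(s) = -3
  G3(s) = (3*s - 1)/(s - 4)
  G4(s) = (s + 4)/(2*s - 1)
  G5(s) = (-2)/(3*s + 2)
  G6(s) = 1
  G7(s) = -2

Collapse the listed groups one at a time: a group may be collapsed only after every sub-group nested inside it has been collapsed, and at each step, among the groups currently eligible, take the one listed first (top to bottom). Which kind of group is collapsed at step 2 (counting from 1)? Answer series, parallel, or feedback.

The answer is parallel.

Reasoning:
Step 1 - cascade G1, G2
Step 2 - reduce the parallel group G3, G4
Step 3 - multiply (G3+G4), G5, G6, G7 (series)
Step 4 - close the feedback loop around (G1*G2), ((G3+G4)*G5*G6*G7)
The group at step 2 is a parallel group.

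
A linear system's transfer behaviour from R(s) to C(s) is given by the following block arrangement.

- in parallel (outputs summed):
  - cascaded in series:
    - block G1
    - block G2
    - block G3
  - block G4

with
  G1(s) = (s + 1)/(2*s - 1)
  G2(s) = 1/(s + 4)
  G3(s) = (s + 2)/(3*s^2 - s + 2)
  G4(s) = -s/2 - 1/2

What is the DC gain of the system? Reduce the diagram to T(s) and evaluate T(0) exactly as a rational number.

Step 1: multiply G1, G2, G3 (series); result (s^2 + 3*s + 2)/(6*s^4 + 19*s^3 - 15*s^2 + 18*s - 8)
Step 2: parallel reduction of (G1*G2*G3), G4; result (-6*s^5 - 25*s^4 - 4*s^3 - s^2 - 4*s + 12)/(12*s^4 + 38*s^3 - 30*s^2 + 36*s - 16)
Evaluating the step-2 result (the overall T(s)) at s = 0 gives T(0) = 12/(-16) = -3/4.

Therefore the answer is -3/4.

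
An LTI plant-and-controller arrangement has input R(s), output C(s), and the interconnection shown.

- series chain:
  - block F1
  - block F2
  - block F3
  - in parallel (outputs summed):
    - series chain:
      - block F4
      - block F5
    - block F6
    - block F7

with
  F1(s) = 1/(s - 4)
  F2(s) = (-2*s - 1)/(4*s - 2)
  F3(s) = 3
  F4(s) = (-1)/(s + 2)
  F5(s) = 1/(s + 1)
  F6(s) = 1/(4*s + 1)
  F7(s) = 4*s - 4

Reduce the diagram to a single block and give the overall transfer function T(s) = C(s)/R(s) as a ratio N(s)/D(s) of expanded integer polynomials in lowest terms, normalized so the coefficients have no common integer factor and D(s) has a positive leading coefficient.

[1] combine F4, F5 in series: (-1)/(s^2 + 3*s + 2)
[2] combine (F4*F5), F6, F7 in parallel: (16*s^4 + 36*s^3 - 7*s^2 - 37*s - 7)/(4*s^3 + 13*s^2 + 11*s + 2)
[3] series reduction of F1, F2, F3, ((F4*F5)+F6+F7), which is the overall transfer function T(s) = C(s)/R(s) in lowest terms

Therefore the answer is (-96*s^5 - 264*s^4 - 66*s^3 + 243*s^2 + 153*s + 21)/(16*s^5 - 20*s^4 - 158*s^3 - 86*s^2 + 52*s + 16).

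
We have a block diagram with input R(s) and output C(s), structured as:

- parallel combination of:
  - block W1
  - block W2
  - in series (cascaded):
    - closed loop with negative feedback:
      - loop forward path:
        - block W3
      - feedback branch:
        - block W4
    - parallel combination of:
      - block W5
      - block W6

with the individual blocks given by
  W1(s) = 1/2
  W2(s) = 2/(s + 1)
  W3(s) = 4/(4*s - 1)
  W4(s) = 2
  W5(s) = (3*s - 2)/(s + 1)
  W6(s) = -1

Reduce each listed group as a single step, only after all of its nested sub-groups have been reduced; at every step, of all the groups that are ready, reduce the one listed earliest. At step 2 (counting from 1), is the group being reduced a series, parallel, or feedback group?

Reducing step by step:

[1] reduce the feedback loop with forward W3 and return W4
[2] parallel reduction of W5, W6
[3] series reduction of [W3/(1+W3*W4)], (W5+W6)
[4] reduce the parallel group W1, W2, ([W3/(1+W3*W4)]*(W5+W6))
So the answer for step 2 is parallel.

Answer: parallel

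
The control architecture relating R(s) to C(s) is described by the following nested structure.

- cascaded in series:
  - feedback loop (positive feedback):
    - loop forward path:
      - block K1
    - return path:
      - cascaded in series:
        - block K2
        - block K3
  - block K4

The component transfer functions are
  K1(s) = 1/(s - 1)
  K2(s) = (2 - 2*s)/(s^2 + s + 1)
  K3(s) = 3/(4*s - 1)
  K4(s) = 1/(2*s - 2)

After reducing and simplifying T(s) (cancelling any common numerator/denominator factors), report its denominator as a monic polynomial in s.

(1) combine K2, K3 in series = (6 - 6*s)/(4*s^3 + 3*s^2 + 3*s - 1)
(2) collapse the loop (K1 forward, (K2*K3) return) = (4*s^3 + 3*s^2 + 3*s - 1)/(4*s^4 - s^3 + 2*s - 5)
(3) cascade [K1/(1-K1*(K2*K3))], K4 = (4*s^3 + 3*s^2 + 3*s - 1)/(8*s^5 - 10*s^4 + 2*s^3 + 4*s^2 - 14*s + 10)
T(s) is the step-3 result (common factors already cancelled). Leading coefficient of the denominator: 8. Divide through by 8 for the monic polynomial.

Hence the answer: s^5 - 5*s^4/4 + s^3/4 + s^2/2 - 7*s/4 + 5/4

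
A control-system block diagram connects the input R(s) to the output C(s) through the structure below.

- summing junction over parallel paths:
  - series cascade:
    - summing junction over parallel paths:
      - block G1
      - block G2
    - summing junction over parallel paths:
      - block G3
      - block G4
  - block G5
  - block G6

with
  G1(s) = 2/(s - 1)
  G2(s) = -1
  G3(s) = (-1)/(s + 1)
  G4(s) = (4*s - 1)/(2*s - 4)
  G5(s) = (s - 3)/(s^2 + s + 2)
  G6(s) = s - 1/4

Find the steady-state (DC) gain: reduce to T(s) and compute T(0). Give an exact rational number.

[1] combine G1, G2 in parallel: (3 - s)/(s - 1)
[2] sum the parallel branches G3, G4: (4*s^2 + s + 3)/(2*s^2 - 2*s - 4)
[3] cascade (G1+G2), (G3+G4): (-4*s^3 + 11*s^2 + 9)/(2*s^3 - 4*s^2 - 2*s + 4)
[4] parallel reduction of ((G1+G2)*(G3+G4)), G5, G6: (4*s^6 - 13*s^5 + 15*s^4 - 25*s^3 + 85*s^2 + 54*s + 8)/(4*s^5 - 4*s^4 - 4*s^3 - 12*s^2 + 16)
DC gain: substitute s = 0 into T(s) from step 4: T(0) = 8/16 = 1/2.

Hence the answer: 1/2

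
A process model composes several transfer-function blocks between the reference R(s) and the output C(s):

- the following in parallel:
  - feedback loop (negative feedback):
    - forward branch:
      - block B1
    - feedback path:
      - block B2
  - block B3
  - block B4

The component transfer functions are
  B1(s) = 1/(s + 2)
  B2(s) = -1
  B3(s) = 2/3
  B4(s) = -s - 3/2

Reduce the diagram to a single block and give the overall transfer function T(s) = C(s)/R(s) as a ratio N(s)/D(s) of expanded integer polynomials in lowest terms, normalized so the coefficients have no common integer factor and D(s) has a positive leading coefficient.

Reducing step by step:

(1) collapse the loop (B1 forward, B2 return), giving 1/(s + 1)
(2) add [B1/(1+B1*B2)], B3, B4 (parallel) - this is the overall T(s), already in the required normalized form

Answer: (-6*s^2 - 11*s + 1)/(6*s + 6)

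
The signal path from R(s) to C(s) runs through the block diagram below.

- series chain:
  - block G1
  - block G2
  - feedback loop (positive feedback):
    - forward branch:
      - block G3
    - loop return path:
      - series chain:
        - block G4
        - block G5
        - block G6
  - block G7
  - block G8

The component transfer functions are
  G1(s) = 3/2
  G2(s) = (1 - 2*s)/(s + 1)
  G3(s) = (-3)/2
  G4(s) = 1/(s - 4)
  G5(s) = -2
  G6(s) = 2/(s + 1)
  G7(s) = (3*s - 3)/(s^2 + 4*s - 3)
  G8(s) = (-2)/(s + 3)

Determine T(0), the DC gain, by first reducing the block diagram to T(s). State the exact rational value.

[1] reduce the series chain G4, G5, G6 gives (-4)/(s^2 - 3*s - 4)
[2] feedback reduction of G3, (G4*G5*G6) gives (-3*s^2 + 9*s + 12)/(2*s^2 - 6*s - 20)
[3] series reduction of G1, G2, [G3/(1-G3*(G4*G5*G6))], G7, G8 gives (-54*s^3 + 297*s^2 - 351*s + 108)/(2*s^5 + 8*s^4 - 44*s^3 - 212*s^2 - 126*s + 180)
Step 3 gives the overall T(s). Then T(0) = 108/180 = 3/5.

Therefore the answer is 3/5.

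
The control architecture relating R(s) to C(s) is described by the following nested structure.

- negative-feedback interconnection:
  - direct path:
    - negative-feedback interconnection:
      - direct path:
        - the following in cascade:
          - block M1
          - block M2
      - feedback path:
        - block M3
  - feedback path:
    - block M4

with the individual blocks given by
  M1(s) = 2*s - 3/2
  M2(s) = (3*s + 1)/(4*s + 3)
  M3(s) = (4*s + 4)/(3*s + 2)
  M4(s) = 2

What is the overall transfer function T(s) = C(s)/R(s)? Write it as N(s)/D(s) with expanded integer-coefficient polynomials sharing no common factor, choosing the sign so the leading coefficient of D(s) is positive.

(1) cascade M1, M2; result (12*s^2 - 5*s - 3)/(8*s + 6)
(2) reduce the feedback loop with forward (M1*M2) and return M3; result (36*s^3 + 9*s^2 - 19*s - 6)/(48*s^3 + 52*s^2 + 2*s)
(3) reduce the feedback loop with forward [(M1*M2)/(1+(M1*M2)*M3)] and return M4, giving the overall T(s)

Hence the answer: (36*s^3 + 9*s^2 - 19*s - 6)/(120*s^3 + 70*s^2 - 36*s - 12)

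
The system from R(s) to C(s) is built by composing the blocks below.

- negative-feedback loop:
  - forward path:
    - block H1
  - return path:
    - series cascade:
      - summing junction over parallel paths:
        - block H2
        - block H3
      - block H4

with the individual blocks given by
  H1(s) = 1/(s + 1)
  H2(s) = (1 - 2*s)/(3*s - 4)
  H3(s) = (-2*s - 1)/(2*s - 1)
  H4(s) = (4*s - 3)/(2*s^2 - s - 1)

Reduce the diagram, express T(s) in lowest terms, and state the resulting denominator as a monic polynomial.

1. combine H2, H3 in parallel: (-10*s^2 + 9*s + 3)/(6*s^2 - 11*s + 4)
2. combine (H2+H3), H4 in series: (-40*s^3 + 66*s^2 - 15*s - 9)/(12*s^4 - 28*s^3 + 13*s^2 + 7*s - 4)
3. reduce the feedback loop with forward H1 and return ((H2+H3)*H4): (12*s^4 - 28*s^3 + 13*s^2 + 7*s - 4)/(12*s^5 - 16*s^4 - 55*s^3 + 86*s^2 - 12*s - 13)
The result of step 3 is T(s) in lowest terms. Its denominator has leading coefficient 12; dividing the denominator through by 12 makes it monic.

Therefore the answer is s^5 - 4*s^4/3 - 55*s^3/12 + 43*s^2/6 - s - 13/12.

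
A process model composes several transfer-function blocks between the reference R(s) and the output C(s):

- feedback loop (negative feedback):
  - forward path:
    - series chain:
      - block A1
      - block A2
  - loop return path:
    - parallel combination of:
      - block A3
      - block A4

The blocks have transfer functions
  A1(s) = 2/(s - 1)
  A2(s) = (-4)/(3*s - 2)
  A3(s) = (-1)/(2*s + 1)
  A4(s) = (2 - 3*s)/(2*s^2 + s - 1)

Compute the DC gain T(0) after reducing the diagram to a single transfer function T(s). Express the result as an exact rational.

Step 1. combine A1, A2 in series; result (-8)/(3*s^2 - 5*s + 2)
Step 2. parallel reduction of A3, A4; result (3 - 8*s^2)/(4*s^3 + 4*s^2 - s - 1)
Step 3. reduce the feedback loop with forward (A1*A2) and return (A3+A4); result (-32*s^3 - 32*s^2 + 8*s + 8)/(12*s^5 - 8*s^4 - 15*s^3 + 74*s^2 + 3*s - 26)
DC gain: substitute s = 0 into T(s) from step 3: T(0) = 8/(-26) = -4/13.

Final answer: -4/13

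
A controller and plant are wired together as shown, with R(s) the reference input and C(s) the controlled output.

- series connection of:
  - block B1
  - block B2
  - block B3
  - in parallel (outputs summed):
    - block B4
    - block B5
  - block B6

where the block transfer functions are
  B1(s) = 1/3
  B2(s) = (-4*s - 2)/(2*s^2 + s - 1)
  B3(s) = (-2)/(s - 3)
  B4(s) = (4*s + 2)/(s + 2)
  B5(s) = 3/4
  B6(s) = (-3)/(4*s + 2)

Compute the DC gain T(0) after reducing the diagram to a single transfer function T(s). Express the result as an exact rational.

(1) parallel reduction of B4, B5 -> (19*s + 14)/(4*s + 8)
(2) reduce the series chain B1, B2, B3, (B4+B5), B6 -> (-19*s - 14)/(4*s^4 - 2*s^3 - 28*s^2 - 10*s + 12)
Step 2 gives the overall T(s). Then T(0) = -14/12 = -7/6.

Final answer: -7/6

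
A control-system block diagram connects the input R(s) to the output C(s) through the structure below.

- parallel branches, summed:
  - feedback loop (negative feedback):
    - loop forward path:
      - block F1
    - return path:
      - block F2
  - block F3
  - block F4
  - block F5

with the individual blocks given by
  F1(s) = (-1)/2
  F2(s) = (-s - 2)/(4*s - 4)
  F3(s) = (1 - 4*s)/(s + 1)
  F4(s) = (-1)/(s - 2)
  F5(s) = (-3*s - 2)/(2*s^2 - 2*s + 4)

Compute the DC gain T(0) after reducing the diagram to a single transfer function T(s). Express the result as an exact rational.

First reduce the diagram to T(s).

Step 1 - feedback reduction of F1, F2: (4 - 4*s)/(9*s - 6)
Step 2 - parallel reduction of [F1/(1+F1*F2)], F3, F4, F5: (-80*s^5 + 261*s^4 - 483*s^3 + 644*s^2 - 316*s + 16)/(18*s^5 - 48*s^4 + 42*s^3 - 12*s^2 - 72*s + 48)
Evaluating the step-2 result (the overall T(s)) at s = 0 gives T(0) = 16/48 = 1/3.

Answer: 1/3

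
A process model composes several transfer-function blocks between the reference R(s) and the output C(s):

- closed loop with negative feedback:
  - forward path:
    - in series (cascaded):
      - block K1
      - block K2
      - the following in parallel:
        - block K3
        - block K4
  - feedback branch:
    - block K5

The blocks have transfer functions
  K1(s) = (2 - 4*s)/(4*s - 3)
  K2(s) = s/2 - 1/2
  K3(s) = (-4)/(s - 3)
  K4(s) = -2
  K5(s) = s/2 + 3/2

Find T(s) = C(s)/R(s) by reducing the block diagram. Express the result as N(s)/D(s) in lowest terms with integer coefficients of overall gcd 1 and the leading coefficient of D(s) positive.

The answer is (4*s^3 - 10*s^2 + 8*s - 2)/(2*s^4 + s^3 - 7*s^2 - 4*s + 6).

Reasoning:
[1] combine K3, K4 in parallel = (2 - 2*s)/(s - 3)
[2] multiply K1, K2, (K3+K4) (series) = (4*s^3 - 10*s^2 + 8*s - 2)/(4*s^2 - 15*s + 9)
[3] feedback reduction of (K1*K2*(K3+K4)), K5, which is the overall transfer function T(s) = C(s)/R(s) in lowest terms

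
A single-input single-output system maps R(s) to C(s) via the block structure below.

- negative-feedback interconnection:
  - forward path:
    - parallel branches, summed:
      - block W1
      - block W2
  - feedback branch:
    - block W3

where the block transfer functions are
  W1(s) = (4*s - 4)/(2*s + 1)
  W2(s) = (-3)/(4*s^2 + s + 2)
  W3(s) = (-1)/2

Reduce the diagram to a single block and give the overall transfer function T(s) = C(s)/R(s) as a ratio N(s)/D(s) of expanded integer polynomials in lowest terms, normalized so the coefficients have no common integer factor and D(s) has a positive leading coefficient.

The answer is (32*s^3 - 24*s^2 - 4*s - 22)/(24*s^2 + 12*s + 15).

Reasoning:
(1) reduce the parallel group W1, W2, giving (16*s^3 - 12*s^2 - 2*s - 11)/(8*s^3 + 6*s^2 + 5*s + 2)
(2) apply the feedback formula to (W1+W2), W3; the result is T(s) itself (integer coefficients, no common factor, positive leading denominator coefficient)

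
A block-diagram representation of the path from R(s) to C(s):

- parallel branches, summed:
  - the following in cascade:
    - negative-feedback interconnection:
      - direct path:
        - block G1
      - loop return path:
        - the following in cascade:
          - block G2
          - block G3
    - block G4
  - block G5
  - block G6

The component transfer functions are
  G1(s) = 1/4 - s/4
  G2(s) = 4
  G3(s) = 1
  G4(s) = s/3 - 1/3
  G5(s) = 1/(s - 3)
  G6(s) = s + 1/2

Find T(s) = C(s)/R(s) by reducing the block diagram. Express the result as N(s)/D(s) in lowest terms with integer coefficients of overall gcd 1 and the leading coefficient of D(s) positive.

[1] series reduction of G2, G3, giving 4
[2] close the feedback loop around G1, (G2*G3), giving (s - 1)/(4*s - 8)
[3] series reduction of [G1/(1+G1*(G2*G3))], G4, giving (s^2 - 2*s + 1)/(12*s - 24)
[4] parallel reduction of ([G1/(1+G1*(G2*G3))]*G4), G5, G6; the result is T(s) itself (integer coefficients, no common factor, positive leading denominator coefficient)

Therefore the answer is (13*s^3 - 59*s^2 + 61*s + 9)/(12*s^2 - 60*s + 72).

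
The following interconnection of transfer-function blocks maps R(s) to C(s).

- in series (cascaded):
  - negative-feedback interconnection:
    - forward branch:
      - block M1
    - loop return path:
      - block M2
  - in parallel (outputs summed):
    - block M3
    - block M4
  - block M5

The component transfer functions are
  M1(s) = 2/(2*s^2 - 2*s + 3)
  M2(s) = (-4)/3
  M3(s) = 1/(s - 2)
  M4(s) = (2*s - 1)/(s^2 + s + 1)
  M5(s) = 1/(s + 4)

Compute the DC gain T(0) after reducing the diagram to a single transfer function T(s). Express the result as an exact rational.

First reduce the diagram to T(s).

Step 1. collapse the loop (M1 forward, M2 return): 6/(6*s^2 - 6*s + 1)
Step 2. parallel reduction of M3, M4: (3*s^2 - 4*s + 3)/(s^3 - s^2 - s - 2)
Step 3. cascade [M1/(1+M1*M2)], (M3+M4), M5: (18*s^2 - 24*s + 18)/(6*s^6 + 12*s^5 - 47*s^4 - 3*s^3 - 17*s^2 + 42*s - 8)
Evaluating the step-3 result (the overall T(s)) at s = 0 gives T(0) = 18/(-8) = -9/4.

Answer: -9/4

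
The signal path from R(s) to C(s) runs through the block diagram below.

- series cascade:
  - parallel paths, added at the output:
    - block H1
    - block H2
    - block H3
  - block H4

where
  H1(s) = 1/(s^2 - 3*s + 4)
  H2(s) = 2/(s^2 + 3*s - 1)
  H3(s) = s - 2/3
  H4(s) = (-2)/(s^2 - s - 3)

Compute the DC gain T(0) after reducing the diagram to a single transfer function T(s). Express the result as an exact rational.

Step 1: parallel reduction of H1, H2, H3: (3*s^5 - 2*s^4 - 18*s^3 + 66*s^2 - 51*s + 29)/(3*s^4 - 18*s^2 + 45*s - 12)
Step 2: reduce the series chain (H1+H2+H3), H4: (-6*s^5 + 4*s^4 + 36*s^3 - 132*s^2 + 102*s - 58)/(3*s^6 - 3*s^5 - 27*s^4 + 63*s^3 - 3*s^2 - 123*s + 36)
That last expression is T(s); at s = 0 only the constant terms survive, so T(0) = -58/36 = -29/18.

Answer: -29/18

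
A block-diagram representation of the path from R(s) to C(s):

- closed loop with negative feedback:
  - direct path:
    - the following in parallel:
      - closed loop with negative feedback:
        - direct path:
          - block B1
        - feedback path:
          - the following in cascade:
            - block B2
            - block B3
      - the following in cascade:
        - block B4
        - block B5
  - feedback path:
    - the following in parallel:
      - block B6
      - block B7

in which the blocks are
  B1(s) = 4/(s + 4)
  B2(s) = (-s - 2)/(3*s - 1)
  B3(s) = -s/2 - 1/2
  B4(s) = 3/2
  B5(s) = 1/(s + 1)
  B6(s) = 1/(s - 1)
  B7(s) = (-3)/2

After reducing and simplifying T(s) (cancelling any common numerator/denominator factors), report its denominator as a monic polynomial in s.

(1) combine B2, B3 in series: (s^2 + 3*s + 2)/(6*s - 2)
(2) feedback reduction of B1, (B2*B3): (12*s - 4)/(5*s^2 + 17*s)
(3) combine B4, B5 in series: 3/(2*s + 2)
(4) parallel reduction of [B1/(1+B1*(B2*B3))], (B4*B5): (39*s^2 + 67*s - 8)/(10*s^3 + 44*s^2 + 34*s)
(5) sum the parallel branches B6, B7: (5 - 3*s)/(2*s - 2)
(6) collapse the loop (([B1/(1+B1*(B2*B3))]+(B4*B5)) forward, (B6+B7) return): (78*s^3 + 56*s^2 - 150*s + 16)/(20*s^4 - 49*s^3 - 26*s^2 + 291*s - 40)
The result of step 6 is T(s) in lowest terms. Its denominator has leading coefficient 20; dividing the denominator through by 20 makes it monic.

Answer: s^4 - 49*s^3/20 - 13*s^2/10 + 291*s/20 - 2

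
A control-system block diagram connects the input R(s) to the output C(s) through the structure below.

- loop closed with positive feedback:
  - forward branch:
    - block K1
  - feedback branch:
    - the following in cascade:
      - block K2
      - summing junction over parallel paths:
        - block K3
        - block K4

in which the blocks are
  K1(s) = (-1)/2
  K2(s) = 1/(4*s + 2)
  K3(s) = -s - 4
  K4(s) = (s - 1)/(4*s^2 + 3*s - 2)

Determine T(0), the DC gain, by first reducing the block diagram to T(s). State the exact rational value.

(1) parallel reduction of K3, K4, giving (-4*s^3 - 19*s^2 - 9*s + 7)/(4*s^2 + 3*s - 2)
(2) multiply K2, (K3+K4) (series), giving (-4*s^3 - 19*s^2 - 9*s + 7)/(16*s^3 + 20*s^2 - 2*s - 4)
(3) collapse the loop (K1 forward, (K2*(K3+K4)) return), giving (-16*s^3 - 20*s^2 + 2*s + 4)/(28*s^3 + 21*s^2 - 13*s - 1)
The step-3 result is T(s). Setting s = 0: T(0) = 4/(-1) = -4.

Therefore the answer is -4.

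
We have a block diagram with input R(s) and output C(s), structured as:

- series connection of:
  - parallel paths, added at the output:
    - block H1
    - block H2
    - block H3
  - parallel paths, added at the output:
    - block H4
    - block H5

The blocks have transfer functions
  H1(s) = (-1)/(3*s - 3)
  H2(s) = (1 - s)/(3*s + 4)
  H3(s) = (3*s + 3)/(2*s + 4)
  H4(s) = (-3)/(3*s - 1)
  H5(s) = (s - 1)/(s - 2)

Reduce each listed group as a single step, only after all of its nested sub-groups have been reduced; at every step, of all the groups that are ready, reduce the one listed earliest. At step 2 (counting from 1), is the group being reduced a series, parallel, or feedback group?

The answer is parallel.

Reasoning:
[1] sum the parallel branches H1, H2, H3
[2] combine H4, H5 in parallel
[3] series reduction of (H1+H2+H3), (H4+H5)
The group at step 2 is a parallel group.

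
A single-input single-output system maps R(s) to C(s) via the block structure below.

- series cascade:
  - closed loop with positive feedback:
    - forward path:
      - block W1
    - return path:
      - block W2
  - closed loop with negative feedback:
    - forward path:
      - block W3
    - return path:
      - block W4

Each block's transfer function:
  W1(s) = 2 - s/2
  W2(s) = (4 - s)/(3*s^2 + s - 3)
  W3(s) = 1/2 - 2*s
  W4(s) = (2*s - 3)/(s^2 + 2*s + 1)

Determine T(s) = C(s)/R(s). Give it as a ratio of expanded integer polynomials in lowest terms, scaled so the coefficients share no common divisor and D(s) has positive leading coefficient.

The answer is (-12*s^6 + 23*s^5 + 99*s^4 + 26*s^3 - 81*s^2 - 31*s + 12)/(30*s^4 - 30*s^3 - 307*s^2 + 406*s - 22).

Reasoning:
Step 1 - feedback reduction of W1, W2 gives (-3*s^3 + 11*s^2 + 7*s - 12)/(5*s^2 + 10*s - 22)
Step 2 - apply the feedback formula to W3, W4 gives (4*s^3 + 7*s^2 + 2*s - 1)/(6*s^2 - 18*s + 1)
Step 3 - series reduction of [W1/(1-W1*W2)], [W3/(1+W3*W4)] - this is the overall T(s), already in the required normalized form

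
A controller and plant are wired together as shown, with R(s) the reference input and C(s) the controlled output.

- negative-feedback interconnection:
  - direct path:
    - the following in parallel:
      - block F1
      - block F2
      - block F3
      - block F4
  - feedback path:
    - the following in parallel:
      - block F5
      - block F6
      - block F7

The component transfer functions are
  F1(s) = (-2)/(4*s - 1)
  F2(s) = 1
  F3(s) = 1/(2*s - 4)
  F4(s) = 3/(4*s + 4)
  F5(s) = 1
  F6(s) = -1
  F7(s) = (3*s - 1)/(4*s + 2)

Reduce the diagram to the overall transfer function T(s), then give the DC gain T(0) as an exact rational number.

Answer: -14/3

Working:
Step 1. combine F1, F2, F3, F4 in parallel -> (16*s^3 - 8*s^2 - 41*s + 28)/(16*s^3 - 20*s^2 - 28*s + 8)
Step 2. parallel reduction of F5, F6, F7 -> (3*s - 1)/(4*s + 2)
Step 3. reduce the feedback loop with forward (F1+F2+F3+F4) and return (F5+F6+F7) -> (64*s^4 - 180*s^2 + 30*s + 56)/(112*s^4 - 88*s^3 - 267*s^2 + 101*s - 12)
That last expression is T(s); at s = 0 only the constant terms survive, so T(0) = 56/(-12) = -14/3.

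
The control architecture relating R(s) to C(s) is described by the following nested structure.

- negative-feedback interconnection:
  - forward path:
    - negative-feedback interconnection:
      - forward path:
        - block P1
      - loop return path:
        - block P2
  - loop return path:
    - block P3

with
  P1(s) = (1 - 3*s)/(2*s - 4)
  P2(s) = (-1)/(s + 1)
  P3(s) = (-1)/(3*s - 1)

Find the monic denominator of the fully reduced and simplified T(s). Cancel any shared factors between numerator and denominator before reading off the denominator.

The answer is s^2 + s - 2.

Reasoning:
(1) close the feedback loop around P1, P2: (-3*s^2 - 2*s + 1)/(2*s^2 + s - 5)
(2) close the feedback loop around [P1/(1+P1*P2)], P3: (-3*s^2 - 2*s + 1)/(2*s^2 + 2*s - 4)
That last expression is T(s), already simplified. Scaling its denominator by 1/2 (the reciprocal of the leading coefficient) yields the monic denominator.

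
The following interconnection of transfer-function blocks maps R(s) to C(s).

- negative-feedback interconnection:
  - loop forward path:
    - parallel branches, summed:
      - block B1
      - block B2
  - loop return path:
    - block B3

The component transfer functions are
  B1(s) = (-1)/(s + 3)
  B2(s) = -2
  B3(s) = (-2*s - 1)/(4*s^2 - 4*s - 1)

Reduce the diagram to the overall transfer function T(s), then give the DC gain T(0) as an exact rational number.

Step 1. add B1, B2 (parallel) gives (-2*s - 7)/(s + 3)
Step 2. reduce the feedback loop with forward (B1+B2) and return B3 gives (-8*s^3 - 20*s^2 + 30*s + 7)/(4*s^3 + 12*s^2 + 3*s + 4)
Evaluating the step-2 result (the overall T(s)) at s = 0 gives T(0) = 7/4.

Answer: 7/4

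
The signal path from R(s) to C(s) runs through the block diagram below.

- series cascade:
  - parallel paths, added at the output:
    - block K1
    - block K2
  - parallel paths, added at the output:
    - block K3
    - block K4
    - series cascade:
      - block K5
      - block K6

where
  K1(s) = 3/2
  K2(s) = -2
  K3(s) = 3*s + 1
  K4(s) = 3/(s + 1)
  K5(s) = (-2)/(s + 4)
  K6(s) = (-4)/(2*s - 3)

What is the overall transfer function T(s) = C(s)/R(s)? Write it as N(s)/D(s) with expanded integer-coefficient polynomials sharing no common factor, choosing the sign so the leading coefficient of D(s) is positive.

1. combine K1, K2 in parallel gives (-1)/2
2. multiply K5, K6 (series) gives 8/(2*s^2 + 5*s - 12)
3. sum the parallel branches K3, K4, (K5*K6) gives (6*s^4 + 23*s^3 - 8*s^2 - 20*s - 40)/(2*s^3 + 7*s^2 - 7*s - 12)
4. multiply (K1+K2), (K3+K4+(K5*K6)) (series): this yields T(s), and no further normalization is needed

Answer: (-6*s^4 - 23*s^3 + 8*s^2 + 20*s + 40)/(4*s^3 + 14*s^2 - 14*s - 24)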